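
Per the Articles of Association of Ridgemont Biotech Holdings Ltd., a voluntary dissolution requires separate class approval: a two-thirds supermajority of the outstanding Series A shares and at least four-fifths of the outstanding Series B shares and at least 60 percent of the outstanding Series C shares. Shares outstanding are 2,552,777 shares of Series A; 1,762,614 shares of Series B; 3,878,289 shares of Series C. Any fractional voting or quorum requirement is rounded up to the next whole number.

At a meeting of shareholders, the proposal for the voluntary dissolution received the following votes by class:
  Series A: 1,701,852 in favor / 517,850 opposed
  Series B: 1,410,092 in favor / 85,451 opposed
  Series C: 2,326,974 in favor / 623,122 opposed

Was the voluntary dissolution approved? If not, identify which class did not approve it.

Approved — every class gave the required vote.

Series A: 2/3 of 2552777 = 1701851.33, rounded up to 1701852; 1,701,852 required, 1,701,852 in favor — approved.
Series B: 4/5 of 1762614 = 1410091.20, rounded up to 1410092; 1,410,092 required, 1,410,092 in favor — approved.
Series C: 3/5 of 3878289 = 2326973.40, rounded up to 2326974; 2,326,974 required, 2,326,974 in favor — approved.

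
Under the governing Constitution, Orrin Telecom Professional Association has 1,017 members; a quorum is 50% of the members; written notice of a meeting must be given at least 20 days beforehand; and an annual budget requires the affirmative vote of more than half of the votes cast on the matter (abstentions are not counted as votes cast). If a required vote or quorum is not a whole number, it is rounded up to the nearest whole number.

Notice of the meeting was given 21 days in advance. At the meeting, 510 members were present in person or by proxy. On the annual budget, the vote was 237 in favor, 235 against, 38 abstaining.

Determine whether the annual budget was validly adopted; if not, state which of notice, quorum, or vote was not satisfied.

Notice: 21 days given; 20 required. Satisfied.
Quorum: 50% of 1,017 = 508.50, rounded up to 509; 510 present. Satisfied.
Vote: requires a majority of the votes cast (510 − 38 abstaining = 472); a majority of 472 is 237, so 237 needed; 237 in favor. Satisfied.

Valid — all requirements satisfied.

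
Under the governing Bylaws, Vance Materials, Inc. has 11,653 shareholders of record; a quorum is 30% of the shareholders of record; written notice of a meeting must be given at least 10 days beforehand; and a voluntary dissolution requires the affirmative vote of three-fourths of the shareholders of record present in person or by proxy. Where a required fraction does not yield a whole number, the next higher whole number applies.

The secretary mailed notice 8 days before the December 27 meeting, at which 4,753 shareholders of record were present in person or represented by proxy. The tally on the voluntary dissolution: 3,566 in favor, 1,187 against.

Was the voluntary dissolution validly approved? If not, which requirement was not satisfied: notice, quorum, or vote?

Notice: 8 days given; 10 required. Not satisfied.
Quorum: 30% of 11,653 = 3,495.90, rounded up to 3,496; 4,753 present. Satisfied.
Vote: requires three-fourths of those present (4,753); 3/4 of 4753 = 3564.75, rounded up to 3565, so 3,565 needed; 3,566 in favor. Satisfied.

Invalid — notice requirement not satisfied.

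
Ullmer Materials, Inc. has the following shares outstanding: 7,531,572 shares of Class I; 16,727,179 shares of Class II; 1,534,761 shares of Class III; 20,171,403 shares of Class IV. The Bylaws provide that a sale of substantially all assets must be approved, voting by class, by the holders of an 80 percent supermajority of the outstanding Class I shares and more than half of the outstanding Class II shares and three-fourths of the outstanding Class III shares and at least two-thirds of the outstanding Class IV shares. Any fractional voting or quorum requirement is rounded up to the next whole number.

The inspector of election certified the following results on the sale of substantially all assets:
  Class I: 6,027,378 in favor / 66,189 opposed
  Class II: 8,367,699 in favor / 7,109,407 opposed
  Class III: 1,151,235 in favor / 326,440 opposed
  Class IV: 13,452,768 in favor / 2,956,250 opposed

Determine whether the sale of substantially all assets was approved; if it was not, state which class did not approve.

Approved — every class gave the required vote.

Class I: 4/5 of 7531572 = 6025257.60, rounded up to 6025258; 6,025,258 required, 6,027,378 in favor — approved.
Class II: a majority of 16727179 is 8363590; 8,363,590 required, 8,367,699 in favor — approved.
Class III: 3/4 of 1534761 = 1151070.75, rounded up to 1151071; 1,151,071 required, 1,151,235 in favor — approved.
Class IV: 2/3 of 20171403 = 13447602; 13,447,602 required, 13,452,768 in favor — approved.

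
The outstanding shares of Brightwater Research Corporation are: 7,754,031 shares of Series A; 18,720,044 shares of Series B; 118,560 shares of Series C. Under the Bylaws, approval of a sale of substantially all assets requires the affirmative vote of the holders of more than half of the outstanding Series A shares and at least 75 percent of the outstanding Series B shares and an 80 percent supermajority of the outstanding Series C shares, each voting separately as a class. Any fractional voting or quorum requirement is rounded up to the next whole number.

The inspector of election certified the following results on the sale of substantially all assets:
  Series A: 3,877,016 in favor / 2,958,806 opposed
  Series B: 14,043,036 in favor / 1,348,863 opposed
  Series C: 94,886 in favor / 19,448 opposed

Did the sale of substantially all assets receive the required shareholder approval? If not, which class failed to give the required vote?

Approved — every class gave the required vote.

Series A: a majority of 7754031 is 3877016; 3,877,016 required, 3,877,016 in favor — approved.
Series B: 3/4 of 18720044 = 14040033; 14,040,033 required, 14,043,036 in favor — approved.
Series C: 4/5 of 118560 = 94848; 94,848 required, 94,886 in favor — approved.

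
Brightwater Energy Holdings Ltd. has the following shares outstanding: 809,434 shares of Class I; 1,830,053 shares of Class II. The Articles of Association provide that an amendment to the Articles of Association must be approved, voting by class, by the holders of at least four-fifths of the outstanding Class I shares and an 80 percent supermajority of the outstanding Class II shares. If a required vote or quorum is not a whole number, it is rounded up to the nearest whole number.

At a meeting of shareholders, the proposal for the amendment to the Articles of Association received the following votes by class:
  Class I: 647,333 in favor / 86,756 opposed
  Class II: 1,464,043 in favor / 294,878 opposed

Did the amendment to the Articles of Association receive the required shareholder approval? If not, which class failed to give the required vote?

Not approved — the Class I shares did not give the required vote.

Class I: 4/5 of 809434 = 647547.20, rounded up to 647548; 647,548 required, 647,333 in favor — not approved.
Class II: 4/5 of 1830053 = 1464042.40, rounded up to 1464043; 1,464,043 required, 1,464,043 in favor — approved.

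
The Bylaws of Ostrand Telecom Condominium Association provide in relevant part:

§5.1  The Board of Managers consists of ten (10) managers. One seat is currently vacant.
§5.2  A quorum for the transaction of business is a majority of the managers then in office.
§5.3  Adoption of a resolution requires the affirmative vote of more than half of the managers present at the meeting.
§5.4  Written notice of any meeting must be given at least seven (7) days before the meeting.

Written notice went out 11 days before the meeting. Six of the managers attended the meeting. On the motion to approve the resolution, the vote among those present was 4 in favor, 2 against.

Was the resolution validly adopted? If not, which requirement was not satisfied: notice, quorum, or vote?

Valid — all requirements satisfied.

Notice: 11 days given; 7 required (11 ≥ 7). Satisfied.
Quorum: 6 present; quorum is 5. Satisfied.
Vote: the resolution requires a majority of the managers present (6). A majority of 6 is 4, so 4 affirmative votes are needed; 4 voted in favor. Satisfied.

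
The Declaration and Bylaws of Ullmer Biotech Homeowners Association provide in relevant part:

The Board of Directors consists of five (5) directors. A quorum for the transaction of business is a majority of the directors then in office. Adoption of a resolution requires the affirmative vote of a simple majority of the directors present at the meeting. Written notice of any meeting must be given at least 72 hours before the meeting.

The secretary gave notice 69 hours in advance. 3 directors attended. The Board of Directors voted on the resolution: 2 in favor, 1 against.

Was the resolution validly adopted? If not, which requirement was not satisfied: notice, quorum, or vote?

Invalid — notice requirement not satisfied.

Notice: 69 hours given; 72 required (69 < 72). Not satisfied.
Quorum: 3 present; quorum is 3. Satisfied.
Vote: the resolution requires a majority of the directors present (3). A majority of 3 is 2, so 2 affirmative votes are needed; 2 voted in favor. Satisfied.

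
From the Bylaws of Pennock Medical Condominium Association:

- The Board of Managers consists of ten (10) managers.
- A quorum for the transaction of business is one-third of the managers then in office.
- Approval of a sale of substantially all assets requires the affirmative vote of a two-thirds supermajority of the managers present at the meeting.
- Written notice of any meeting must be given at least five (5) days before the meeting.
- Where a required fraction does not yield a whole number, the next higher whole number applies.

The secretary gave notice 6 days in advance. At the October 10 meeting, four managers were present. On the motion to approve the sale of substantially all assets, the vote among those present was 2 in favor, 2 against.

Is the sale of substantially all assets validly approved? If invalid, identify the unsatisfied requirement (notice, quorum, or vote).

Notice: 6 days given; 5 required (6 ≥ 5). Satisfied.
Quorum: 4 present; quorum is 4. Satisfied.
Vote: the sale of substantially all assets requires two-thirds of the managers present (4). 2/3 of 4 = 2.67, rounded up to 3, so 3 affirmative votes are needed; 2 voted in favor. Not satisfied.

Invalid — vote requirement not satisfied.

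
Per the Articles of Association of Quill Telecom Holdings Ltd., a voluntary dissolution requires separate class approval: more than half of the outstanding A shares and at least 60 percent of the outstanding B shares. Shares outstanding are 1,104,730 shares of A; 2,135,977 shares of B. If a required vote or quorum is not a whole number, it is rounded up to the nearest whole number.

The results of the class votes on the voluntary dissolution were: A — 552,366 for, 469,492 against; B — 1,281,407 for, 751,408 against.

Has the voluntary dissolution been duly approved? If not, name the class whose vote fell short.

Not approved — the B shares did not give the required vote.

A: a majority of 1104730 is 552366; 552,366 required, 552,366 in favor — approved.
B: 3/5 of 2135977 = 1281586.20, rounded up to 1281587; 1,281,587 required, 1,281,407 in favor — not approved.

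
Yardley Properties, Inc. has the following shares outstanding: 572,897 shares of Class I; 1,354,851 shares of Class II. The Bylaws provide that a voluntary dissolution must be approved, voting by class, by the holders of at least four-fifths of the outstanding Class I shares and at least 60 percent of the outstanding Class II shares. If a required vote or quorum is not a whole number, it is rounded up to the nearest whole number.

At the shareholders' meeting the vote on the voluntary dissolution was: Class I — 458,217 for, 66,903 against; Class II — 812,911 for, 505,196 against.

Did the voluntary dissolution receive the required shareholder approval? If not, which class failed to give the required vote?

Class I: 4/5 of 572897 = 458317.60, rounded up to 458318; 458,318 required, 458,217 in favor — not approved.
Class II: 3/5 of 1354851 = 812910.60, rounded up to 812911; 812,911 required, 812,911 in favor — approved.

Not approved — the Class I shares did not give the required vote.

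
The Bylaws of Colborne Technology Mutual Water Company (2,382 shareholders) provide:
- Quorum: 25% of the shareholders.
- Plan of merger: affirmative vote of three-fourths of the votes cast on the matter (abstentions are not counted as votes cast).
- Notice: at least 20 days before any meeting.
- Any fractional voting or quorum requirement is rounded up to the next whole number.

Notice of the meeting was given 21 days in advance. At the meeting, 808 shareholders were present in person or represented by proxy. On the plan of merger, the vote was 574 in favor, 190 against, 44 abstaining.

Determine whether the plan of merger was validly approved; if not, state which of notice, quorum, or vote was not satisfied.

Notice: 21 days given; 20 required. Satisfied.
Quorum: 25% of 2,382 = 595.50, rounded up to 596; 808 present. Satisfied.
Vote: requires three-fourths of the votes cast (808 − 44 abstaining = 764); 3/4 of 764 = 573, so 573 needed; 574 in favor. Satisfied.

Valid — all requirements satisfied.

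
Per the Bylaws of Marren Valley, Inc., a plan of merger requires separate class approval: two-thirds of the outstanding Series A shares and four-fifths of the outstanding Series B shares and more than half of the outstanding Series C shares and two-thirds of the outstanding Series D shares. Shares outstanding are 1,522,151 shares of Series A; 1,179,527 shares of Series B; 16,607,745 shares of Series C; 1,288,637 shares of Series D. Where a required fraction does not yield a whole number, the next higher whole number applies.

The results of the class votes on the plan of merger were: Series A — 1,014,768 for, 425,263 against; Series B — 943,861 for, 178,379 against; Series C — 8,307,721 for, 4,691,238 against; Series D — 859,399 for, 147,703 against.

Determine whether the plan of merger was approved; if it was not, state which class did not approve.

Series A: 2/3 of 1522151 = 1014767.33, rounded up to 1014768; 1,014,768 required, 1,014,768 in favor — approved.
Series B: 4/5 of 1179527 = 943621.60, rounded up to 943622; 943,622 required, 943,861 in favor — approved.
Series C: a majority of 16607745 is 8303873; 8,303,873 required, 8,307,721 in favor — approved.
Series D: 2/3 of 1288637 = 859091.33, rounded up to 859092; 859,092 required, 859,399 in favor — approved.

Approved — every class gave the required vote.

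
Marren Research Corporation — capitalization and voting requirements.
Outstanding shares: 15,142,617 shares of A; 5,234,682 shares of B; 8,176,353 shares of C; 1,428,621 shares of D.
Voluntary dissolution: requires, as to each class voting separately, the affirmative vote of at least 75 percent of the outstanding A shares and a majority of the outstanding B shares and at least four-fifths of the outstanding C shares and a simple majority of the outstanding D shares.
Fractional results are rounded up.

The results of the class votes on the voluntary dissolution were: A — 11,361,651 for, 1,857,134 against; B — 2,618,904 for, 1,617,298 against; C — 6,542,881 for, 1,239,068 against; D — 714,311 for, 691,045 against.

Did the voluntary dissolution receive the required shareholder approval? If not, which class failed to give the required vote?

Approved — every class gave the required vote.

A: 3/4 of 15142617 = 11356962.75, rounded up to 11356963; 11,356,963 required, 11,361,651 in favor — approved.
B: a majority of 5234682 is 2617342; 2,617,342 required, 2,618,904 in favor — approved.
C: 4/5 of 8176353 = 6541082.40, rounded up to 6541083; 6,541,083 required, 6,542,881 in favor — approved.
D: a majority of 1428621 is 714311; 714,311 required, 714,311 in favor — approved.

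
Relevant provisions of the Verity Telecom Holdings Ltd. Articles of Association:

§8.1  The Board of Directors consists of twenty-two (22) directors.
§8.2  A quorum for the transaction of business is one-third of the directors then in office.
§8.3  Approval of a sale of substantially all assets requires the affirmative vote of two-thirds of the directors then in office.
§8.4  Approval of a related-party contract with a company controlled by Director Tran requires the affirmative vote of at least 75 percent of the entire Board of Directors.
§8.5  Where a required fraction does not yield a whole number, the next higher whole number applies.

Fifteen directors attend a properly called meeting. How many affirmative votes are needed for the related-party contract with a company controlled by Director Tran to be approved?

The related-party contract with a company controlled by Director Tran requires three-fourths of the entire Board of Directors (22).
3/4 of 22 = 16.50, rounded up to 17.
(Only 15 can vote, so the related-party contract with a company controlled by Director Tran cannot pass at this meeting, but the required vote is still 17.)

17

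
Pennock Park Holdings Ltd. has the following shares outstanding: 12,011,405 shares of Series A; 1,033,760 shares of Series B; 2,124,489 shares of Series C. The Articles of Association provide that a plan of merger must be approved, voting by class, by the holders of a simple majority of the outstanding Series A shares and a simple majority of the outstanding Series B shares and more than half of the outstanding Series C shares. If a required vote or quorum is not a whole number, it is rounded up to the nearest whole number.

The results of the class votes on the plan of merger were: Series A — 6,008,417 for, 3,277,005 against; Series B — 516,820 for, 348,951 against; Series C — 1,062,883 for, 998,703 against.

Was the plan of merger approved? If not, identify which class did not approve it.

Not approved — the Series B shares did not give the required vote.

Series A: a majority of 12011405 is 6005703; 6,005,703 required, 6,008,417 in favor — approved.
Series B: a majority of 1033760 is 516881; 516,881 required, 516,820 in favor — not approved.
Series C: a majority of 2124489 is 1062245; 1,062,245 required, 1,062,883 in favor — approved.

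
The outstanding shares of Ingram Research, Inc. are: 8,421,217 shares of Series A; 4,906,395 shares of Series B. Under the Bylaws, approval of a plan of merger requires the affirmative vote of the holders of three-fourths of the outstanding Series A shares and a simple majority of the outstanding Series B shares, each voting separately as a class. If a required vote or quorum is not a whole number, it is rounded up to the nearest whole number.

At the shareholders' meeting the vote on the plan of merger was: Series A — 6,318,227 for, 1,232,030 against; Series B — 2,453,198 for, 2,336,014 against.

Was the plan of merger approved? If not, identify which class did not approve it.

Series A: 3/4 of 8421217 = 6315912.75, rounded up to 6315913; 6,315,913 required, 6,318,227 in favor — approved.
Series B: a majority of 4906395 is 2453198; 2,453,198 required, 2,453,198 in favor — approved.

Approved — every class gave the required vote.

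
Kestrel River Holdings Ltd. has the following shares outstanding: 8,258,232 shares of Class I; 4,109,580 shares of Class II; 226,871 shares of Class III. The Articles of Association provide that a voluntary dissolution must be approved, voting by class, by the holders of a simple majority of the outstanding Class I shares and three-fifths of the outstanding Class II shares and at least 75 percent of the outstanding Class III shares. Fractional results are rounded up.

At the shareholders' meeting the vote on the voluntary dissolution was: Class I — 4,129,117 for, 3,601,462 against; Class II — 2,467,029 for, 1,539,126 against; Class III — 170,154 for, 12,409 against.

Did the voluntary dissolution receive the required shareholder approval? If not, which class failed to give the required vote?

Approved — every class gave the required vote.

Class I: a majority of 8258232 is 4129117; 4,129,117 required, 4,129,117 in favor — approved.
Class II: 3/5 of 4109580 = 2465748; 2,465,748 required, 2,467,029 in favor — approved.
Class III: 3/4 of 226871 = 170153.25, rounded up to 170154; 170,154 required, 170,154 in favor — approved.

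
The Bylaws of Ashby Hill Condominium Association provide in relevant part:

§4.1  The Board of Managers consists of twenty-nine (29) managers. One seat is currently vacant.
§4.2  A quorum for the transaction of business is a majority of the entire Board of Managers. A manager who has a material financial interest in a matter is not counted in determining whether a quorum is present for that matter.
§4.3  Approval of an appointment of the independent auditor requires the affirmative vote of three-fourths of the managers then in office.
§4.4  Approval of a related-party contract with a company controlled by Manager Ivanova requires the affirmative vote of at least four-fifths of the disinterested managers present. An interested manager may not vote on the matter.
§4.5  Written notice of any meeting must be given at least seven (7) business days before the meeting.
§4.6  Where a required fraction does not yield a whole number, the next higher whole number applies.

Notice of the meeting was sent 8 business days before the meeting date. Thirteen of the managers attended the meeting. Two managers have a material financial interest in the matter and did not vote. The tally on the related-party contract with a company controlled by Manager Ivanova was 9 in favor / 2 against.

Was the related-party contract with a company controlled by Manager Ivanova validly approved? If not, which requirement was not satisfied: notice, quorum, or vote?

Notice: 8 business days given; 7 required (8 ≥ 7). Satisfied.
Quorum: 13 present, but the 2 interested managers do not count, leaving 11. Quorum is 15. Not satisfied.
Vote: the related-party contract with a company controlled by Manager Ivanova requires four-fifths of the disinterested managers present (13 − 2 = 11). 4/5 of 11 = 8.80, rounded up to 9, so 9 affirmative votes are needed; 9 voted in favor. Satisfied. (Moot — without a quorum no business can be validly transacted.)

Invalid — quorum requirement not satisfied.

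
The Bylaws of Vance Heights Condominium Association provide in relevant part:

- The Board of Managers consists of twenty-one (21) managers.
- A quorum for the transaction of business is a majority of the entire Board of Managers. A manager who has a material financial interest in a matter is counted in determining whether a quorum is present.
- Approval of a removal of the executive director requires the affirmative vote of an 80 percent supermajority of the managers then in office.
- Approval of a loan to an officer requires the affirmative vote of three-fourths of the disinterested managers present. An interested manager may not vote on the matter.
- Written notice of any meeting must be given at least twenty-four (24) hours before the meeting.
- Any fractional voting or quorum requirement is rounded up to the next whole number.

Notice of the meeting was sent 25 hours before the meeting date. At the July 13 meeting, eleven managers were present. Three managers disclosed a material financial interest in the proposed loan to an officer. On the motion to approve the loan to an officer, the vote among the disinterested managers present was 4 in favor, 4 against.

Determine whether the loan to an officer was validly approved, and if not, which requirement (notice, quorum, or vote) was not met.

Invalid — vote requirement not satisfied.

Notice: 25 hours given; 24 required (25 ≥ 24). Satisfied.
Quorum: 11 present (interested managers count toward quorum); quorum is 11. Satisfied.
Vote: the loan to an officer requires three-fourths of the disinterested managers present (11 − 3 = 8). 3/4 of 8 = 6, so 6 affirmative votes are needed; 4 voted in favor. Not satisfied.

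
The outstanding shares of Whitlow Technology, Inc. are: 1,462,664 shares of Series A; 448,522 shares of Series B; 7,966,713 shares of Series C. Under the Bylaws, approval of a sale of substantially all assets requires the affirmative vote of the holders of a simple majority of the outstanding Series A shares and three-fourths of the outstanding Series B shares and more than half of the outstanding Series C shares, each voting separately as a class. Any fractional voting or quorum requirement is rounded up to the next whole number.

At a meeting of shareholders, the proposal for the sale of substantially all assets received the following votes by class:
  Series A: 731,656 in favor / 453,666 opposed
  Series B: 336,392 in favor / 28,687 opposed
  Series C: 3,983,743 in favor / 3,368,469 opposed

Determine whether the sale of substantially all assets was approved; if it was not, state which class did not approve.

Approved — every class gave the required vote.

Series A: a majority of 1462664 is 731333; 731,333 required, 731,656 in favor — approved.
Series B: 3/4 of 448522 = 336391.50, rounded up to 336392; 336,392 required, 336,392 in favor — approved.
Series C: a majority of 7966713 is 3983357; 3,983,357 required, 3,983,743 in favor — approved.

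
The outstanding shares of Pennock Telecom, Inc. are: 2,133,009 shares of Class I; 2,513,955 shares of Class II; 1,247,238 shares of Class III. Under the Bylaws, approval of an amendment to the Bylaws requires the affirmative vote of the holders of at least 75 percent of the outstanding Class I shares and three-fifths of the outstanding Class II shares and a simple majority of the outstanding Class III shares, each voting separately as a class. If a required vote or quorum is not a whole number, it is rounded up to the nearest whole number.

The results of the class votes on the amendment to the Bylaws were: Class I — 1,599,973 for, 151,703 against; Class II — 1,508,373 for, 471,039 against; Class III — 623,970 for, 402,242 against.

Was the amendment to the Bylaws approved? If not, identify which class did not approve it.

Class I: 3/4 of 2133009 = 1599756.75, rounded up to 1599757; 1,599,757 required, 1,599,973 in favor — approved.
Class II: 3/5 of 2513955 = 1508373; 1,508,373 required, 1,508,373 in favor — approved.
Class III: a majority of 1247238 is 623620; 623,620 required, 623,970 in favor — approved.

Approved — every class gave the required vote.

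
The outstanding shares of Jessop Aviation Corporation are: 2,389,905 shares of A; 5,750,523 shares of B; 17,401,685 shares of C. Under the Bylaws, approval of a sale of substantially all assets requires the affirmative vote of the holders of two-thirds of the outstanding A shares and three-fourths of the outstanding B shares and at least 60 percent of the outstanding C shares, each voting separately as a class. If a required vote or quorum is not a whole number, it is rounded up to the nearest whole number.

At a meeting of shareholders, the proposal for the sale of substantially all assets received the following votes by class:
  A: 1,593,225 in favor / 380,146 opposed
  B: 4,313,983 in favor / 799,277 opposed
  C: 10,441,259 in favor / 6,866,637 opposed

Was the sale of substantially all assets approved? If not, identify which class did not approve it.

Not approved — the A shares did not give the required vote.

A: 2/3 of 2389905 = 1593270; 1,593,270 required, 1,593,225 in favor — not approved.
B: 3/4 of 5750523 = 4312892.25, rounded up to 4312893; 4,312,893 required, 4,313,983 in favor — approved.
C: 3/5 of 17401685 = 10441011; 10,441,011 required, 10,441,259 in favor — approved.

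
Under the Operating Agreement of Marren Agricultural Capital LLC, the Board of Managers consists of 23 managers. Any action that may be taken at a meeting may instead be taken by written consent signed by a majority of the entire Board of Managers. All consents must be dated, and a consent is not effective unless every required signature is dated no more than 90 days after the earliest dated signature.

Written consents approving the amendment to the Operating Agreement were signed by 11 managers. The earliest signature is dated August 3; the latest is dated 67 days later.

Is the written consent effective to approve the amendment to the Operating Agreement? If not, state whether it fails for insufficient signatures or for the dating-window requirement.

Not effective — insufficient signatures.

Signatures required: a majority of 23 — a majority of 23 is 12, so 12 needed; 11 signed. Insufficient.
Dating window: the latest signature is 67 days after the earliest; the limit is 90 days. Within the window.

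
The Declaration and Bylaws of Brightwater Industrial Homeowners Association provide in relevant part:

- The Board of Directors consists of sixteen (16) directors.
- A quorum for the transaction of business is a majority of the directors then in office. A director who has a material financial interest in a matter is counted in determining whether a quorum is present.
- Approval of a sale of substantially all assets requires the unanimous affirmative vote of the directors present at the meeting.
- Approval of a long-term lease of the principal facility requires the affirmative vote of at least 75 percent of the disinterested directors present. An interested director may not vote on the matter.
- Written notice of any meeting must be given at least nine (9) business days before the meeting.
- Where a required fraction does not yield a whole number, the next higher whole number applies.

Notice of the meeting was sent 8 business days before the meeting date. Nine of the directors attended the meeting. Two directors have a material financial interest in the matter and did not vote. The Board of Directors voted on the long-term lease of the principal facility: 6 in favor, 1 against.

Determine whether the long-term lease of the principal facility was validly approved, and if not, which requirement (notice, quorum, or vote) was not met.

Invalid — notice requirement not satisfied.

Notice: 8 business days given; 9 required (8 < 9). Not satisfied.
Quorum: 9 present (interested directors count toward quorum); quorum is 9. Satisfied.
Vote: the long-term lease of the principal facility requires three-fourths of the disinterested directors present (9 − 2 = 7). 3/4 of 7 = 5.25, rounded up to 6, so 6 affirmative votes are needed; 6 voted in favor. Satisfied.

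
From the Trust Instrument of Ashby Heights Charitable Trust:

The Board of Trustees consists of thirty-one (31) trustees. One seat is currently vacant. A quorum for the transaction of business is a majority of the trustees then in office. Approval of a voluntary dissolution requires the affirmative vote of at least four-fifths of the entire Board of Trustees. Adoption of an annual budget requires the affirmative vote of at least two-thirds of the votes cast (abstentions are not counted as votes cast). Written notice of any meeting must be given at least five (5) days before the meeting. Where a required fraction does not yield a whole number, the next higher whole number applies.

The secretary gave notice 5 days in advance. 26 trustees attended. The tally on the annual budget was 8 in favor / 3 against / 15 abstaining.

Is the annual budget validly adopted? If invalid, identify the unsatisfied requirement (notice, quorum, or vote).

Valid — all requirements satisfied.

Notice: 5 days given; 5 required (5 ≥ 5). Satisfied.
Quorum: 26 present; quorum is 16. Satisfied.
Vote: the annual budget requires two-thirds of the votes cast (26 present − 15 abstaining = 11). 2/3 of 11 = 7.33, rounded up to 8, so 8 affirmative votes are needed; 8 voted in favor. Satisfied.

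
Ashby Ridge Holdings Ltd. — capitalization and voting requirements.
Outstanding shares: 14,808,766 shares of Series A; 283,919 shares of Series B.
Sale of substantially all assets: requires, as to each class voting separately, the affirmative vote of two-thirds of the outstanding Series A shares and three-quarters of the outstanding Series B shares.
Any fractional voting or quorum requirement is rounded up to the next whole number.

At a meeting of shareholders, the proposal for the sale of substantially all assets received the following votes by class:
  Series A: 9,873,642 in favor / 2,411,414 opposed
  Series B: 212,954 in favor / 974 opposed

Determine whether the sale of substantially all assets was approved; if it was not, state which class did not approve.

Approved — every class gave the required vote.

Series A: 2/3 of 14808766 = 9872510.67, rounded up to 9872511; 9,872,511 required, 9,873,642 in favor — approved.
Series B: 3/4 of 283919 = 212939.25, rounded up to 212940; 212,940 required, 212,954 in favor — approved.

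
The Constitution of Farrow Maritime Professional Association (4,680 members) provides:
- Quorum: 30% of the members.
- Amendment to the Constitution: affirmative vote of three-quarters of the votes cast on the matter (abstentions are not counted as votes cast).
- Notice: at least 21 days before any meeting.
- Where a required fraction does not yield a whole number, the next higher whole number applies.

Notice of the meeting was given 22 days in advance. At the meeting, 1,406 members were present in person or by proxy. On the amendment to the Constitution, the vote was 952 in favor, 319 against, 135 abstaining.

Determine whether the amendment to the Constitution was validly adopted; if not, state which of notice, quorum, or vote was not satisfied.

Invalid — vote requirement not satisfied.

Notice: 22 days given; 21 required. Satisfied.
Quorum: 30% of 4,680 = 1,404; 1,406 present. Satisfied.
Vote: requires three-fourths of the votes cast (1,406 − 135 abstaining = 1,271); 3/4 of 1271 = 953.25, rounded up to 954, so 954 needed; 952 in favor. Not satisfied.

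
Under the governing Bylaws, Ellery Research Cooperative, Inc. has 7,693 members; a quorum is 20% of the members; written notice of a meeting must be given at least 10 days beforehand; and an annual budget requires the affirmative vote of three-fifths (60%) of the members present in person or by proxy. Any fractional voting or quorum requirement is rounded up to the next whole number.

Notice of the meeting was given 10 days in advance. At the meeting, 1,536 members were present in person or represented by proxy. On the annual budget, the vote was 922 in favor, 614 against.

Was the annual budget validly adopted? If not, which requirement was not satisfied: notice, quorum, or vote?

Notice: 10 days given; 10 required. Satisfied.
Quorum: 20% of 7,693 = 1,538.60, rounded up to 1,539; 1,536 present. Not satisfied.
Vote: requires three-fifths of those present (1,536); 3/5 of 1536 = 921.60, rounded up to 922, so 922 needed; 922 in favor. Satisfied.

Invalid — quorum requirement not satisfied.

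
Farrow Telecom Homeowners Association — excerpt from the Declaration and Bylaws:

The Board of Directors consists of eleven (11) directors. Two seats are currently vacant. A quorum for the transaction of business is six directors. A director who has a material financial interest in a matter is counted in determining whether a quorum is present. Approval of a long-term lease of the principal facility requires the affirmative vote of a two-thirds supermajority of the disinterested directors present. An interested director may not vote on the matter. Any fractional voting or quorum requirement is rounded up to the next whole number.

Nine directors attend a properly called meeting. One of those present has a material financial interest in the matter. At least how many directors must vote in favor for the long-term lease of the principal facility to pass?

The long-term lease of the principal facility requires two-thirds of the disinterested directors present (9 − 1 = 8).
2/3 of 8 = 5.33, rounded up to 6.

6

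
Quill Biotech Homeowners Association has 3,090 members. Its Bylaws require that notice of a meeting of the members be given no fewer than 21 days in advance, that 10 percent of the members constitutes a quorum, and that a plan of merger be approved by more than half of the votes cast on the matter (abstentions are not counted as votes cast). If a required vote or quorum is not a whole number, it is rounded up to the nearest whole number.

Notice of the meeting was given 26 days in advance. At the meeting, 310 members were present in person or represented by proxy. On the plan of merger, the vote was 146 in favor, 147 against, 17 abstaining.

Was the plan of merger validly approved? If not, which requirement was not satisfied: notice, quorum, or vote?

Invalid — vote requirement not satisfied.

Notice: 26 days given; 21 required. Satisfied.
Quorum: 10% of 3,090 = 309; 310 present. Satisfied.
Vote: requires a majority of the votes cast (310 − 17 abstaining = 293); a majority of 293 is 147, so 147 needed; 146 in favor. Not satisfied.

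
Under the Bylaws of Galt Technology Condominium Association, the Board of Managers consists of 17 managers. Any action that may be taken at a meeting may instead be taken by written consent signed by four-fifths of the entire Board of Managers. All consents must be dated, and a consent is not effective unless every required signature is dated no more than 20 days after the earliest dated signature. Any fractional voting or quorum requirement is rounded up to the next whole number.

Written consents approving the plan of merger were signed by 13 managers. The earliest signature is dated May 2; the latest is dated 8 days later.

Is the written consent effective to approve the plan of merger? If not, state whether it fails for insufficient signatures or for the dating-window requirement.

Signatures required: four-fifths of 17 — 4/5 of 17 = 13.60, rounded up to 14, so 14 needed; 13 signed. Insufficient.
Dating window: the latest signature is 8 days after the earliest; the limit is 20 days. Within the window.

Not effective — insufficient signatures.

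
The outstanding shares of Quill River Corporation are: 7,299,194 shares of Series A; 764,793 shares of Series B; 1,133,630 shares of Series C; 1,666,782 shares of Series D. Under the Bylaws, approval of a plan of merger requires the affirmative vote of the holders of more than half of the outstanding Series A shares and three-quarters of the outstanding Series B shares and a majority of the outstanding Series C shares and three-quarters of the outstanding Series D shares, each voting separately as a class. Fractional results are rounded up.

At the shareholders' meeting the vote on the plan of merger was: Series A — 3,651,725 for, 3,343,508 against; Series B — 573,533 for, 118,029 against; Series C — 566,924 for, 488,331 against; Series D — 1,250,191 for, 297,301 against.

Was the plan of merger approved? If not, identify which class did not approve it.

Not approved — the Series B shares did not give the required vote.

Series A: a majority of 7299194 is 3649598; 3,649,598 required, 3,651,725 in favor — approved.
Series B: 3/4 of 764793 = 573594.75, rounded up to 573595; 573,595 required, 573,533 in favor — not approved.
Series C: a majority of 1133630 is 566816; 566,816 required, 566,924 in favor — approved.
Series D: 3/4 of 1666782 = 1250086.50, rounded up to 1250087; 1,250,087 required, 1,250,191 in favor — approved.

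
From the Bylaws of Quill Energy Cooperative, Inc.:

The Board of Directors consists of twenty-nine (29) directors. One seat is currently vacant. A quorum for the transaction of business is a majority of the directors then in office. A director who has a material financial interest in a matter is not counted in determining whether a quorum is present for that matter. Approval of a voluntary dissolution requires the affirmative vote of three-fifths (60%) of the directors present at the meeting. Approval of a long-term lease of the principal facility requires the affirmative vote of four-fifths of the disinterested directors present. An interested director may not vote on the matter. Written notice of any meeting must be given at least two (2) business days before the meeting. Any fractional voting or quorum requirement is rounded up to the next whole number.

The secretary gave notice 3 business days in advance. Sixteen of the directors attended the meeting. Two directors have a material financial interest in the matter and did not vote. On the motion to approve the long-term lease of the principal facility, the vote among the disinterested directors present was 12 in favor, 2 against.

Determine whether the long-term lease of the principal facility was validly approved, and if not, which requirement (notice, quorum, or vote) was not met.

Invalid — quorum requirement not satisfied.

Notice: 3 business days given; 2 required (3 ≥ 2). Satisfied.
Quorum: 16 present, but the 2 interested directors do not count, leaving 14. Quorum is 15. Not satisfied.
Vote: the long-term lease of the principal facility requires four-fifths of the disinterested directors present (16 − 2 = 14). 4/5 of 14 = 11.20, rounded up to 12, so 12 affirmative votes are needed; 12 voted in favor. Satisfied. (Moot — without a quorum no business can be validly transacted.)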